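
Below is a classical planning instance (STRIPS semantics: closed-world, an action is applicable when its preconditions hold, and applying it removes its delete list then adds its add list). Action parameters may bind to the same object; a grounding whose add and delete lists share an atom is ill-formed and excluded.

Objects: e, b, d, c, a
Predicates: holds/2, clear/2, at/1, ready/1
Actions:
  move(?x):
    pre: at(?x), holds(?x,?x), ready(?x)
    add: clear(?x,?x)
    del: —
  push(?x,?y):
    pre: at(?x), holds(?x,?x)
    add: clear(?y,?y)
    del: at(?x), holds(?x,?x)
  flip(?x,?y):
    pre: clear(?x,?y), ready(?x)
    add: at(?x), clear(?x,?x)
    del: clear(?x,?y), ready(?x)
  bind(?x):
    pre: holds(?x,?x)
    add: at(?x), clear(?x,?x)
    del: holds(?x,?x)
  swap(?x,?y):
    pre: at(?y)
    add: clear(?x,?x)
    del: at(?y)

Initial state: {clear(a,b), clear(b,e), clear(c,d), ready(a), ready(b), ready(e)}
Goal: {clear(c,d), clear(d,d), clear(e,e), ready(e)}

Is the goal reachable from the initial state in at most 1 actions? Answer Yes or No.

1. flip(b,e)  →  {at(b), clear(a,b), clear(b,b), clear(c,d), ready(a), ready(e)}
2. flip(a,b)  →  {at(a), at(b), clear(a,a), clear(b,b), clear(c,d), ready(e)}
3. swap(e,b)  →  {at(a), clear(a,a), clear(b,b), clear(c,d), clear(e,e), ready(e)}
4. swap(d,a)  →  {clear(a,a), clear(b,b), clear(c,d), clear(d,d), clear(e,e), ready(e)}
optimal plan length = 4; 4 > 1

No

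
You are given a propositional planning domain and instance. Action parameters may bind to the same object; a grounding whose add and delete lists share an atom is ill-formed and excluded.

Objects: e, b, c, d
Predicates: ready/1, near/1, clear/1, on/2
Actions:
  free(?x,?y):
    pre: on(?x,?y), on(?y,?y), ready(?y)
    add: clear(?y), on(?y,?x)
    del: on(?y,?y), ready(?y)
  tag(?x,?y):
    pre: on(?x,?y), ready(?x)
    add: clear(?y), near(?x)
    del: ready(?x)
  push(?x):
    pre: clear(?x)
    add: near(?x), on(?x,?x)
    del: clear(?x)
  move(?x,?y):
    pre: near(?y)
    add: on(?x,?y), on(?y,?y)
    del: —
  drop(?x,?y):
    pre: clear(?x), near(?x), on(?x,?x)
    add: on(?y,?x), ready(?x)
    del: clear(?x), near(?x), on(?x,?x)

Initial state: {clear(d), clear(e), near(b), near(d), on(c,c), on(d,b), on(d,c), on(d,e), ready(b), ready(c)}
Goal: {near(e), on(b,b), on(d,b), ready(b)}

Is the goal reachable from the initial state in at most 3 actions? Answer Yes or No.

1. push(e)  →  {clear(d), near(b), near(d), near(e), on(c,c), on(d,b), on(d,c), on(d,e), on(e,e), ready(b), ready(c)}
2. move(e,b)  →  {clear(d), near(b), near(d), near(e), on(b,b), on(c,c), on(d,b), on(d,c), on(d,e), on(e,b), on(e,e), ready(b), ready(c)}
optimal plan length = 2; 2 ≤ 3

Yes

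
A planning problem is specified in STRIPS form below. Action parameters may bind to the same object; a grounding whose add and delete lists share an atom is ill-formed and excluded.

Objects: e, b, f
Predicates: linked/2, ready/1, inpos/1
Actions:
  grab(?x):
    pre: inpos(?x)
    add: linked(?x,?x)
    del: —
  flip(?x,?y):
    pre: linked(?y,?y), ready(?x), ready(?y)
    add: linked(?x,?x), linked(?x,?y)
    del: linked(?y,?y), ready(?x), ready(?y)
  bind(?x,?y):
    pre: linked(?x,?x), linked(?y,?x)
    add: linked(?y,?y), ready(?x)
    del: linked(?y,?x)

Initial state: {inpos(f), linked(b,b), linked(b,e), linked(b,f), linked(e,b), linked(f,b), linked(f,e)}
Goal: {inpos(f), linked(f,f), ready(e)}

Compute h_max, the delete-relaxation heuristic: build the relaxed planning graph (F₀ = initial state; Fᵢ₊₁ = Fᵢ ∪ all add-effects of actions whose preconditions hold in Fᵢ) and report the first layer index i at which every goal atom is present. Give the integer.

2

F0 = init (7 atoms)
F1 = F0 ∪ {linked(e,e), linked(f,f), ready(b)}  (10 atoms)
F2 = F1 ∪ {ready(e), ready(f)}  (12 atoms)
goal ⊆ F2  ⇒  h_max = 2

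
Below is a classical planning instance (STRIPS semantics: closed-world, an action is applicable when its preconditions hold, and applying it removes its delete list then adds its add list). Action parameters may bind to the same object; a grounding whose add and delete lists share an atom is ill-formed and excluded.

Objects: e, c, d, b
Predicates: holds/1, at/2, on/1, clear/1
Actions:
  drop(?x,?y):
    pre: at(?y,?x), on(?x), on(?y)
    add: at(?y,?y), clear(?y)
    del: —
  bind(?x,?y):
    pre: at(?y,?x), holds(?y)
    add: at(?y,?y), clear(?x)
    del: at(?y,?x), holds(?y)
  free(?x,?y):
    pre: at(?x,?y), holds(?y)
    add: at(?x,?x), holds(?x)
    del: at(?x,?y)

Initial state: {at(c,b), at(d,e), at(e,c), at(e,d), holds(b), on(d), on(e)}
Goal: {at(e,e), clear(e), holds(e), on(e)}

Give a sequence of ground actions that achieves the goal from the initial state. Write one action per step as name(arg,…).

drop(d,e); free(c,b); free(e,c)

1. drop(d,e)  →  {at(c,b), at(d,e), at(e,c), at(e,d), at(e,e), clear(e), holds(b), on(d), on(e)}
2. free(c,b)  →  {at(c,c), at(d,e), at(e,c), at(e,d), at(e,e), clear(e), holds(b), holds(c), on(d), on(e)}
3. free(e,c)  →  {at(c,c), at(d,e), at(e,d), at(e,e), clear(e), holds(b), holds(c), holds(e), on(d), on(e)}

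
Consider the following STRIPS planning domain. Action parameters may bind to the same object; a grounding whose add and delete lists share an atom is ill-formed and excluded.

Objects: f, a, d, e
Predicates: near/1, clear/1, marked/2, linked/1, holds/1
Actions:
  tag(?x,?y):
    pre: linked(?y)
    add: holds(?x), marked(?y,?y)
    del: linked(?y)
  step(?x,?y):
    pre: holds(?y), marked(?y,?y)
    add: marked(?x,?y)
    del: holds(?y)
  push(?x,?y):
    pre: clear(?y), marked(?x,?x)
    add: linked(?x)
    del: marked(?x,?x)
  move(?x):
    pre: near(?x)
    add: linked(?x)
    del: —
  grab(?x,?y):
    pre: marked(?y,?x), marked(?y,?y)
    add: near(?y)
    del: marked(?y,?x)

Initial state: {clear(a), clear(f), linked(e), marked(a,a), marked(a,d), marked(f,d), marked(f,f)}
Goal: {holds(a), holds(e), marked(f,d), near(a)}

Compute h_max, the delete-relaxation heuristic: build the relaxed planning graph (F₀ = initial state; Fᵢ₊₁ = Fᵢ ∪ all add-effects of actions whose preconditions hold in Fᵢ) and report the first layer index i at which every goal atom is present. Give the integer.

1

F0 = init (7 atoms)
F1 = F0 ∪ {holds(a), holds(d), holds(e), holds(f), linked(a), linked(f), marked(e,e), near(a), near(f)}  (16 atoms)
goal ⊆ F1  ⇒  h_max = 1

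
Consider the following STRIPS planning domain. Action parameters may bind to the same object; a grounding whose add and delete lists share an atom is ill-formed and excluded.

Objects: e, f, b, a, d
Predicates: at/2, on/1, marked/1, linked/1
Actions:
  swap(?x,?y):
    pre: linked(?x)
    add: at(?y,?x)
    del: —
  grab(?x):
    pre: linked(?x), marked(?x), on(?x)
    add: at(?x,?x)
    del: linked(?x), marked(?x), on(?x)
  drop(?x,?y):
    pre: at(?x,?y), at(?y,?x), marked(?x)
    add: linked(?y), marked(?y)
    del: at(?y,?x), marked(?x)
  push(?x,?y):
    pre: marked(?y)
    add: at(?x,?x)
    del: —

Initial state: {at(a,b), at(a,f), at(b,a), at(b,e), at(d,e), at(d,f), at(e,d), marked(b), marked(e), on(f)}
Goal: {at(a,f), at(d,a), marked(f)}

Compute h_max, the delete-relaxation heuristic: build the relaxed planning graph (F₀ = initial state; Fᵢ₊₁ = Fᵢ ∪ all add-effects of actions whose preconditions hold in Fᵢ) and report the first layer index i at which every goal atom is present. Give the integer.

3

F0 = init (10 atoms)
F1 = F0 ∪ {at(a,a), at(b,b), at(d,d), at(e,e), at(f,f), linked(a), linked(d), marked(a), marked(d)}  (19 atoms)
F2 = F1 ∪ {at(a,d), at(b,d), at(d,a), at(e,a), at(f,a), at(f,d), linked(b), linked(e)}  (27 atoms)
F3 = F2 ∪ {at(a,e), at(d,b), at(e,b), at(f,b), at(f,e), linked(f), marked(f)}  (34 atoms)
goal ⊆ F3  ⇒  h_max = 3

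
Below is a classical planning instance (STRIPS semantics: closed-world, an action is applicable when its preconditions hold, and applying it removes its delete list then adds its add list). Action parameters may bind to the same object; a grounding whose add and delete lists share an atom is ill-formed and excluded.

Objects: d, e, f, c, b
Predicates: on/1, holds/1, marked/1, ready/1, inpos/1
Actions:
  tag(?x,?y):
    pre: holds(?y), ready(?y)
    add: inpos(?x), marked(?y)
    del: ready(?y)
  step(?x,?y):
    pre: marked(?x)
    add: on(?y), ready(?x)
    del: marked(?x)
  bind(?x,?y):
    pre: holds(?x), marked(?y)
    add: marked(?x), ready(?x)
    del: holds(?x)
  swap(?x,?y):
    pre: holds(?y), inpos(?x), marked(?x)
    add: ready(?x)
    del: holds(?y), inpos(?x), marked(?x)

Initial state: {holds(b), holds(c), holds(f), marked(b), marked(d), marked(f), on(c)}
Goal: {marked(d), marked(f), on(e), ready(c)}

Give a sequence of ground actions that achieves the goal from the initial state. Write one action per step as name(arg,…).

1. step(b,e)  →  {holds(b), holds(c), holds(f), marked(d), marked(f), on(c), on(e), ready(b)}
2. bind(c,d)  →  {holds(b), holds(f), marked(c), marked(d), marked(f), on(c), on(e), ready(b), ready(c)}

step(b,e); bind(c,d)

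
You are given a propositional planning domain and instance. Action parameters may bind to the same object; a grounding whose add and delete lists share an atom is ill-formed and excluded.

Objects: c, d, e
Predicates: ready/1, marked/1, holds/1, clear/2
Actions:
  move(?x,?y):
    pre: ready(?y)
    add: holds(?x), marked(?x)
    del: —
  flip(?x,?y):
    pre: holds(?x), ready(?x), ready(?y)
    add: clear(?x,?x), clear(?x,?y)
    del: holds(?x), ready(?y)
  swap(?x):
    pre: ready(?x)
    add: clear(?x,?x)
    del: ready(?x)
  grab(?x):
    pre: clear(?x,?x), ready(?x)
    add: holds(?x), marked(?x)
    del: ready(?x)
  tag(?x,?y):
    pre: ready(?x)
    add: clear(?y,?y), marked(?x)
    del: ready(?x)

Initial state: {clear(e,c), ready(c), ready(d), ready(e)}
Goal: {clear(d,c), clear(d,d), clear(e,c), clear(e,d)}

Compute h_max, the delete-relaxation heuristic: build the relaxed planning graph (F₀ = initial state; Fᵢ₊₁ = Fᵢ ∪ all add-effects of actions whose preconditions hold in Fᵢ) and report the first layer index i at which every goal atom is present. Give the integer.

2

F0 = init (4 atoms)
F1 = F0 ∪ {clear(c,c), clear(d,d), clear(e,e), holds(c), holds(d), holds(e), marked(c), marked(d), marked(e)}  (13 atoms)
F2 = F1 ∪ {clear(c,d), clear(c,e), clear(d,c), clear(d,e), clear(e,d)}  (18 atoms)
goal ⊆ F2  ⇒  h_max = 2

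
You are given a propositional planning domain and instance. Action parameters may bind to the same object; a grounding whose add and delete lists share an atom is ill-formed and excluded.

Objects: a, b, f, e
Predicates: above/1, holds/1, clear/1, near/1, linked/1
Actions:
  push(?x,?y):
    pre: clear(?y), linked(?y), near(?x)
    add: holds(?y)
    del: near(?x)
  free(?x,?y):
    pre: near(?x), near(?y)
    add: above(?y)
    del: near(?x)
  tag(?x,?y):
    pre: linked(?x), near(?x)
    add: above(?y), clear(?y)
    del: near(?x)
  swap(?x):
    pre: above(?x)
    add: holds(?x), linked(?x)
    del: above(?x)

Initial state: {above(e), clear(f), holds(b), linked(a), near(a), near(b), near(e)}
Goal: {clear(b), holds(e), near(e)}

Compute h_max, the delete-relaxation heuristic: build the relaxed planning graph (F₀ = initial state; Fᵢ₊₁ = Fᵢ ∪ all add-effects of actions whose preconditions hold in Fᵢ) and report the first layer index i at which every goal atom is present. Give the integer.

1

F0 = init (7 atoms)
F1 = F0 ∪ {above(a), above(b), above(f), clear(a), clear(b), clear(e), holds(e), linked(e)}  (15 atoms)
goal ⊆ F1  ⇒  h_max = 1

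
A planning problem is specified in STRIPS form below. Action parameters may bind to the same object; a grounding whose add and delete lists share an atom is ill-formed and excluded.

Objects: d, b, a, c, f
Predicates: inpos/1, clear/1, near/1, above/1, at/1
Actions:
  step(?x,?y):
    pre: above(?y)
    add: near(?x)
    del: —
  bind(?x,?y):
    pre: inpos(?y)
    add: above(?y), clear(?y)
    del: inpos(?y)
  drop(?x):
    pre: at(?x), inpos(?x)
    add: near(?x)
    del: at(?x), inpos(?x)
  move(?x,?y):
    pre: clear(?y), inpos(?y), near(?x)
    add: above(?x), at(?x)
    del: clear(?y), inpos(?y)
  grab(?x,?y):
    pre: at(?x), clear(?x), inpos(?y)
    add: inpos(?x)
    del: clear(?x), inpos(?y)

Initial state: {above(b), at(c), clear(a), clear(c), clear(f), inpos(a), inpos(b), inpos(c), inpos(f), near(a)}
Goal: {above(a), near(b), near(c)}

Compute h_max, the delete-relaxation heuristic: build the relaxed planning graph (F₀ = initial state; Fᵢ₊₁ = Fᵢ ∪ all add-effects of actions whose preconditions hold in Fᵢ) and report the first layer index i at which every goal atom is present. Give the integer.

F0 = init (10 atoms)
F1 = F0 ∪ {above(a), above(c), above(f), at(a), clear(b), near(b), near(c), near(d), near(f)}  (19 atoms)
goal ⊆ F1  ⇒  h_max = 1

1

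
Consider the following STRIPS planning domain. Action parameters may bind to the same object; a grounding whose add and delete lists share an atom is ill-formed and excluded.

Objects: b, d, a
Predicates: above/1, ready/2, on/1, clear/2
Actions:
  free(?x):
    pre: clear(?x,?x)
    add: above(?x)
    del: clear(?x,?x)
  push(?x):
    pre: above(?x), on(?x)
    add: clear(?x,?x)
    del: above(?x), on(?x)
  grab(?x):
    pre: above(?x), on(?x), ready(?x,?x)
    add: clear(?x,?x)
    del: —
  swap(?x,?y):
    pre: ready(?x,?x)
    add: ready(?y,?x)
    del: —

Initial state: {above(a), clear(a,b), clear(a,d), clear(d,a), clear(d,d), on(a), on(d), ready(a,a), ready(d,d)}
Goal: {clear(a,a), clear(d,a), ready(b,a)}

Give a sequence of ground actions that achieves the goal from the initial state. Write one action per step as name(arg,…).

push(a); swap(a,b)

1. push(a)  →  {clear(a,a), clear(a,b), clear(a,d), clear(d,a), clear(d,d), on(d), ready(a,a), ready(d,d)}
2. swap(a,b)  →  {clear(a,a), clear(a,b), clear(a,d), clear(d,a), clear(d,d), on(d), ready(a,a), ready(b,a), ready(d,d)}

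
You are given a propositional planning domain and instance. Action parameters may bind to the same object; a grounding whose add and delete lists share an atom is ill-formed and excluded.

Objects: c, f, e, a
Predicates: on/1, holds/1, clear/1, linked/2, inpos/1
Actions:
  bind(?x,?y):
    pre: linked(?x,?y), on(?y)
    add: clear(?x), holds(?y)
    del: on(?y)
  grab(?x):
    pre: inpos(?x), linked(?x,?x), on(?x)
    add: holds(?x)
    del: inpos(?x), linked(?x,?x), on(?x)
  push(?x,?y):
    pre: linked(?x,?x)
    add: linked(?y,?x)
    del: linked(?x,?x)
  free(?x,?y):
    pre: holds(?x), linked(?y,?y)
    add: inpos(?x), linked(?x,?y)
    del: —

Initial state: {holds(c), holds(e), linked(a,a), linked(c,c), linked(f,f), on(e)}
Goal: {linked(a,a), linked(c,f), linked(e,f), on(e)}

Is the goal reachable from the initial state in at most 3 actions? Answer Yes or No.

Yes

1. free(c,f)  →  {holds(c), holds(e), inpos(c), linked(a,a), linked(c,c), linked(c,f), linked(f,f), on(e)}
2. push(f,e)  →  {holds(c), holds(e), inpos(c), linked(a,a), linked(c,c), linked(c,f), linked(e,f), on(e)}
optimal plan length = 2; 2 ≤ 3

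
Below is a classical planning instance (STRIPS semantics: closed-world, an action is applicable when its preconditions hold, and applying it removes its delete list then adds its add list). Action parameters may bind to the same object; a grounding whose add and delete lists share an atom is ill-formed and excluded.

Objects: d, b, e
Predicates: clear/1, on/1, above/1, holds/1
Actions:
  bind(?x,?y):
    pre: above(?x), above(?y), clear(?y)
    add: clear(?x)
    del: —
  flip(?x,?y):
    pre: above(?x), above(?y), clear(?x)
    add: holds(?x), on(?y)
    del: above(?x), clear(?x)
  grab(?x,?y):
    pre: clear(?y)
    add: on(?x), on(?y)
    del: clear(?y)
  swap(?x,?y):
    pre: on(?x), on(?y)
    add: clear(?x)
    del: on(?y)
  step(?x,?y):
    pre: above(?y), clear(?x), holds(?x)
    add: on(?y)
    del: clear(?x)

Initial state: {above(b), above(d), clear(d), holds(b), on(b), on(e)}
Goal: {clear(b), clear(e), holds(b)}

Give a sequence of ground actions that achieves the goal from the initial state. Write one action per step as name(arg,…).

1. bind(b,d)  →  {above(b), above(d), clear(b), clear(d), holds(b), on(b), on(e)}
2. swap(e,b)  →  {above(b), above(d), clear(b), clear(d), clear(e), holds(b), on(e)}

bind(b,d); swap(e,b)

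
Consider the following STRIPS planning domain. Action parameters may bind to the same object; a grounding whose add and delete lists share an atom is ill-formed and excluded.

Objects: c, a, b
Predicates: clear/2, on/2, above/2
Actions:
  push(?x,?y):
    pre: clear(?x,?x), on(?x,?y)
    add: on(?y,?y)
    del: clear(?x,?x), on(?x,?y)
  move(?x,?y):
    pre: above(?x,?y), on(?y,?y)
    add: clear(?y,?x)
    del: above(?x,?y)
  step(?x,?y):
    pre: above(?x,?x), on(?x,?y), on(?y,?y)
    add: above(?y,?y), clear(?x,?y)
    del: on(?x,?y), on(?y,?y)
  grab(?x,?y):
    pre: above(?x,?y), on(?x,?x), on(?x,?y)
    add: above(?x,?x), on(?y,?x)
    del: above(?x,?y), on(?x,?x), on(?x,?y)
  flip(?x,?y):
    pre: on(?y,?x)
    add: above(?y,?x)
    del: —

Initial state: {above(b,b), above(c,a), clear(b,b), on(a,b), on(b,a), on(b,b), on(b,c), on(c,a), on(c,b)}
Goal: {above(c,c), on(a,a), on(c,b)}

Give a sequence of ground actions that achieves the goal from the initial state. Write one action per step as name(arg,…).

push(b,c); move(b,b); push(b,a); grab(c,a)

1. push(b,c)  →  {above(b,b), above(c,a), on(a,b), on(b,a), on(b,b), on(c,a), on(c,b), on(c,c)}
2. move(b,b)  →  {above(c,a), clear(b,b), on(a,b), on(b,a), on(b,b), on(c,a), on(c,b), on(c,c)}
3. push(b,a)  →  {above(c,a), on(a,a), on(a,b), on(b,b), on(c,a), on(c,b), on(c,c)}
4. grab(c,a)  →  {above(c,c), on(a,a), on(a,b), on(a,c), on(b,b), on(c,b)}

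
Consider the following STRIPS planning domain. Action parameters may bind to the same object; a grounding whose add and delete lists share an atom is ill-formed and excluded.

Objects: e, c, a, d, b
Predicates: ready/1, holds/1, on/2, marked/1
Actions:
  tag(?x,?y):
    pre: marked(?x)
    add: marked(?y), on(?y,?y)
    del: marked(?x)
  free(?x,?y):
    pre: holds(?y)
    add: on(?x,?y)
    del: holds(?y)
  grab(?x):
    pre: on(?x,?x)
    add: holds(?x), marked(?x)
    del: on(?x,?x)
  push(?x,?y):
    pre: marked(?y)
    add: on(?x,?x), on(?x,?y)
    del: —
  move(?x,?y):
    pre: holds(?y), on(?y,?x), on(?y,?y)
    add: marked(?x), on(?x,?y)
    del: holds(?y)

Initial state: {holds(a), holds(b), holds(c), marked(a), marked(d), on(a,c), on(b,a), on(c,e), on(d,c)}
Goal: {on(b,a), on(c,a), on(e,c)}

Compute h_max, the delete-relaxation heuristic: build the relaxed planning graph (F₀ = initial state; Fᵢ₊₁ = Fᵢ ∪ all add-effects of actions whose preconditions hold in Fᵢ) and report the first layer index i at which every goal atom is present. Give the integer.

F0 = init (9 atoms)
F1 = F0 ∪ {marked(b), marked(c), marked(e), on(a,a), on(a,b), on(a,d), on(b,b), on(b,c), on(b,d), on(c,a), on(c,b), on(c,c), on(c,d), on(d,a), on(d,b), on(d,d), on(e,a), on(e,b), on(e,c), on(e,d), on(e,e)}  (30 atoms)
goal ⊆ F1  ⇒  h_max = 1

1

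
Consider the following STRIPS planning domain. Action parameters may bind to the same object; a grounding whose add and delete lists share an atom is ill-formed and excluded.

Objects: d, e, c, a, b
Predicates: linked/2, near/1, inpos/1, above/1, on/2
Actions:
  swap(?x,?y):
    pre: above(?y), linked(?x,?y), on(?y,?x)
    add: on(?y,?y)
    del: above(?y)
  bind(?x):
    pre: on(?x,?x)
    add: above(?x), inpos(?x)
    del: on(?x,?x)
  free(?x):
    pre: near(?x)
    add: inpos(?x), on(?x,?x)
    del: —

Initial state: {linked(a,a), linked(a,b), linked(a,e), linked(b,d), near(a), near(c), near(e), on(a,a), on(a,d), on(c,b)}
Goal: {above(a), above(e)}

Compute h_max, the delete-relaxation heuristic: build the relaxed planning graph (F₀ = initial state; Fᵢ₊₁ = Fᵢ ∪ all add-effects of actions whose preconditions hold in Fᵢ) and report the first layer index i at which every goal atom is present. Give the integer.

F0 = init (10 atoms)
F1 = F0 ∪ {above(a), inpos(a), inpos(c), inpos(e), on(c,c), on(e,e)}  (16 atoms)
F2 = F1 ∪ {above(c), above(e)}  (18 atoms)
goal ⊆ F2  ⇒  h_max = 2

2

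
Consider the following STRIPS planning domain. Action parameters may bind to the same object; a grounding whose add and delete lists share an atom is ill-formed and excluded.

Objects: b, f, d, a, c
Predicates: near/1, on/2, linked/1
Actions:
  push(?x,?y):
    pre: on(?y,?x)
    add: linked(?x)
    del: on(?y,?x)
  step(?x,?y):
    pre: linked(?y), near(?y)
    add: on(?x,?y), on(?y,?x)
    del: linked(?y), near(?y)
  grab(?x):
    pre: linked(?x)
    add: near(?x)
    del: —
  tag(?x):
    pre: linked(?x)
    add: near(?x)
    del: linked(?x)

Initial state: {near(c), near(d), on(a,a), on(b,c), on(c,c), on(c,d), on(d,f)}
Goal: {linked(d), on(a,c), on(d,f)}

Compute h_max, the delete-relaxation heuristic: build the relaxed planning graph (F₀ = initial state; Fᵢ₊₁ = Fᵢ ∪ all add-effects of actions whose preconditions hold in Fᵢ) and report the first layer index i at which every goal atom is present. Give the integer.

F0 = init (7 atoms)
F1 = F0 ∪ {linked(a), linked(c), linked(d), linked(f)}  (11 atoms)
F2 = F1 ∪ {near(a), near(f), on(a,c), on(a,d), on(b,d), on(c,a), on(c,b), on(c,f), on(d,a), on(d,b), on(d,c), on(d,d), on(f,c), on(f,d)}  (25 atoms)
goal ⊆ F2  ⇒  h_max = 2

2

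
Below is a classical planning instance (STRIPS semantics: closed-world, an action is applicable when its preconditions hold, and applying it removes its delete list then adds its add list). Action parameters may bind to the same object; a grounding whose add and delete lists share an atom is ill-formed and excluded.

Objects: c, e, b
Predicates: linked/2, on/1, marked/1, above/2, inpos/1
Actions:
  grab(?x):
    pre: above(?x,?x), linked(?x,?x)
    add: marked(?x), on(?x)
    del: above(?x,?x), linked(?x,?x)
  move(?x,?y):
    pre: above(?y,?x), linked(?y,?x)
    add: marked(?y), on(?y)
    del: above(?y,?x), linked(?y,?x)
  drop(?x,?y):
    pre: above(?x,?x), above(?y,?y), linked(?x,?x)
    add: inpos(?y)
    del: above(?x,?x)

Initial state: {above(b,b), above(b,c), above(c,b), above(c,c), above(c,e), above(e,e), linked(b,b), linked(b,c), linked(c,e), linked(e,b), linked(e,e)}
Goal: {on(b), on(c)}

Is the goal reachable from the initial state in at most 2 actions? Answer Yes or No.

1. grab(b)  →  {above(b,c), above(c,b), above(c,c), above(c,e), above(e,e), linked(b,c), linked(c,e), linked(e,b), linked(e,e), marked(b), on(b)}
2. move(e,c)  →  {above(b,c), above(c,b), above(c,c), above(e,e), linked(b,c), linked(e,b), linked(e,e), marked(b), marked(c), on(b), on(c)}
optimal plan length = 2; 2 ≤ 2

Yes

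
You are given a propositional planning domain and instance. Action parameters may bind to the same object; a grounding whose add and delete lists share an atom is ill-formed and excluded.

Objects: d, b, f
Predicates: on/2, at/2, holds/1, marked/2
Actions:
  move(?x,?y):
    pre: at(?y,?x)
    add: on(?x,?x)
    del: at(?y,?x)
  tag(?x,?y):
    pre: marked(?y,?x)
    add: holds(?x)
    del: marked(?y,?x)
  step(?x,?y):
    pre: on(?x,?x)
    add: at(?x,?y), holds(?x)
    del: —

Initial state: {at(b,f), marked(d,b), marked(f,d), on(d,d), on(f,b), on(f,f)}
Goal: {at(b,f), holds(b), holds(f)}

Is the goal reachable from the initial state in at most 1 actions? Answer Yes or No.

1. tag(b,d)  →  {at(b,f), holds(b), marked(f,d), on(d,d), on(f,b), on(f,f)}
2. step(f,d)  →  {at(b,f), at(f,d), holds(b), holds(f), marked(f,d), on(d,d), on(f,b), on(f,f)}
optimal plan length = 2; 2 > 1

No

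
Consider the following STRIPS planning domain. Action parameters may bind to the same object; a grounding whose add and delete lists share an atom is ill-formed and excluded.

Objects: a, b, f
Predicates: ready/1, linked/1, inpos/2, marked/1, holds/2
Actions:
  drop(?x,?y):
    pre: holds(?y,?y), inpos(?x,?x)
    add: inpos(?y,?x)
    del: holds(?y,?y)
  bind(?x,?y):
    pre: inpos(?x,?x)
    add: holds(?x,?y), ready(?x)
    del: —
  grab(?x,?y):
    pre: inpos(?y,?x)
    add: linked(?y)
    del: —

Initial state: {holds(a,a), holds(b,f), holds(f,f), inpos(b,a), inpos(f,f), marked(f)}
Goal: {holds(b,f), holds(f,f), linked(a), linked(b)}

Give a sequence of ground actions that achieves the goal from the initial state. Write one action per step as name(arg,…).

drop(f,a); grab(a,b); grab(f,a)

1. drop(f,a)  →  {holds(b,f), holds(f,f), inpos(a,f), inpos(b,a), inpos(f,f), marked(f)}
2. grab(a,b)  →  {holds(b,f), holds(f,f), inpos(a,f), inpos(b,a), inpos(f,f), linked(b), marked(f)}
3. grab(f,a)  →  {holds(b,f), holds(f,f), inpos(a,f), inpos(b,a), inpos(f,f), linked(a), linked(b), marked(f)}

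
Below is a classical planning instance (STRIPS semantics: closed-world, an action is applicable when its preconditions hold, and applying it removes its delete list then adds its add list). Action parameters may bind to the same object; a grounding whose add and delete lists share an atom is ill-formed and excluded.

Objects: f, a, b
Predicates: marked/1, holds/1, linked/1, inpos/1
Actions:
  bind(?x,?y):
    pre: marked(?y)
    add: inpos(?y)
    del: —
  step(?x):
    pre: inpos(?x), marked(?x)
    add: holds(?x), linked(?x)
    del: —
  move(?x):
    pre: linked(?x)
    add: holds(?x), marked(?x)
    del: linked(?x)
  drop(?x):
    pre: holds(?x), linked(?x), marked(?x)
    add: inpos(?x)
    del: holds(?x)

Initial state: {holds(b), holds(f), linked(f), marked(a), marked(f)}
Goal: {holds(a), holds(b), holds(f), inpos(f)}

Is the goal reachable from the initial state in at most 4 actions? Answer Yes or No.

Yes

1. bind(f,f)  →  {holds(b), holds(f), inpos(f), linked(f), marked(a), marked(f)}
2. bind(f,a)  →  {holds(b), holds(f), inpos(a), inpos(f), linked(f), marked(a), marked(f)}
3. step(a)  →  {holds(a), holds(b), holds(f), inpos(a), inpos(f), linked(a), linked(f), marked(a), marked(f)}
optimal plan length = 3; 3 ≤ 4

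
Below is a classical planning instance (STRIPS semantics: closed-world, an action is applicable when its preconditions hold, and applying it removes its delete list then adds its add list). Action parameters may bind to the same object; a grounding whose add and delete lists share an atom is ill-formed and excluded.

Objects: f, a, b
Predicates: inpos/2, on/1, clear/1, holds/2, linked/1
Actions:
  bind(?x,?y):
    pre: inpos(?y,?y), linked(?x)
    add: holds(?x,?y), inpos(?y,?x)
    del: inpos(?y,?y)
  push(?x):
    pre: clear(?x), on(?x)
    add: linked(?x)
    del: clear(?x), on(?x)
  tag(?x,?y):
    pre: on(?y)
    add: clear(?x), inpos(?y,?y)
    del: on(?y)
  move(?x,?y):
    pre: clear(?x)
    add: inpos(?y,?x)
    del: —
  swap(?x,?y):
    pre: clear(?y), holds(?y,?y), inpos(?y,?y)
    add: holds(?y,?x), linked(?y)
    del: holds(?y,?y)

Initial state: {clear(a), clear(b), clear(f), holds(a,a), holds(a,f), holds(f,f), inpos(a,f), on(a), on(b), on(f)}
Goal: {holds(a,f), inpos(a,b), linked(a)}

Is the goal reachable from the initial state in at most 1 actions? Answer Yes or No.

No

1. push(a)  →  {clear(b), clear(f), holds(a,a), holds(a,f), holds(f,f), inpos(a,f), linked(a), on(b), on(f)}
2. move(b,a)  →  {clear(b), clear(f), holds(a,a), holds(a,f), holds(f,f), inpos(a,b), inpos(a,f), linked(a), on(b), on(f)}
optimal plan length = 2; 2 > 1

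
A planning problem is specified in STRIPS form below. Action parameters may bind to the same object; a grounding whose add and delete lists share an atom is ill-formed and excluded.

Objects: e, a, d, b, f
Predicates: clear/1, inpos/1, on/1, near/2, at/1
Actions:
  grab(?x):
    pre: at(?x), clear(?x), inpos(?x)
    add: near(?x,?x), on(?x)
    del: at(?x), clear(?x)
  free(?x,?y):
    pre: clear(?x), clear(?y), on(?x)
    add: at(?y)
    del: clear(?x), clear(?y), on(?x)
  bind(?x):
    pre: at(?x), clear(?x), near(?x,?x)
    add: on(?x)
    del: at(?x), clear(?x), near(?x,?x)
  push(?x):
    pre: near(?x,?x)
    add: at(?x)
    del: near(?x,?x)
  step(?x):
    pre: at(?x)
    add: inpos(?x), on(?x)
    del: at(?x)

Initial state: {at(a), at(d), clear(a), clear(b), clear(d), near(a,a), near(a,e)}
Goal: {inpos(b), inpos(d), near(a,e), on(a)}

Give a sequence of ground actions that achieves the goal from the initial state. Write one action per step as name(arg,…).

1. bind(a)  →  {at(d), clear(b), clear(d), near(a,e), on(a)}
2. step(d)  →  {clear(b), clear(d), inpos(d), near(a,e), on(a), on(d)}
3. free(d,b)  →  {at(b), inpos(d), near(a,e), on(a)}
4. step(b)  →  {inpos(b), inpos(d), near(a,e), on(a), on(b)}

bind(a); step(d); free(d,b); step(b)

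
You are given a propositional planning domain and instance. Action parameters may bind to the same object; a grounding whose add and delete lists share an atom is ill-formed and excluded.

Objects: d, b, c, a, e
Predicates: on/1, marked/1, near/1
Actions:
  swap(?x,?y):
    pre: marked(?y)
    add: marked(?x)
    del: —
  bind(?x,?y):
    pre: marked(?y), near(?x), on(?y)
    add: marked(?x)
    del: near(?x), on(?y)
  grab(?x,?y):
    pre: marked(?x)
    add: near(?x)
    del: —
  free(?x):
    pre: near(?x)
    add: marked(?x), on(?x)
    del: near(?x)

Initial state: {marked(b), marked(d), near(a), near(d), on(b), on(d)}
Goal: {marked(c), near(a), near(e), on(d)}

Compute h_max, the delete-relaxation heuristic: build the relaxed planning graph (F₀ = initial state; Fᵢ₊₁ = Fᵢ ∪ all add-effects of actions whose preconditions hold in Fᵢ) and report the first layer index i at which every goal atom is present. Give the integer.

F0 = init (6 atoms)
F1 = F0 ∪ {marked(a), marked(c), marked(e), near(b), on(a)}  (11 atoms)
F2 = F1 ∪ {near(c), near(e)}  (13 atoms)
goal ⊆ F2  ⇒  h_max = 2

2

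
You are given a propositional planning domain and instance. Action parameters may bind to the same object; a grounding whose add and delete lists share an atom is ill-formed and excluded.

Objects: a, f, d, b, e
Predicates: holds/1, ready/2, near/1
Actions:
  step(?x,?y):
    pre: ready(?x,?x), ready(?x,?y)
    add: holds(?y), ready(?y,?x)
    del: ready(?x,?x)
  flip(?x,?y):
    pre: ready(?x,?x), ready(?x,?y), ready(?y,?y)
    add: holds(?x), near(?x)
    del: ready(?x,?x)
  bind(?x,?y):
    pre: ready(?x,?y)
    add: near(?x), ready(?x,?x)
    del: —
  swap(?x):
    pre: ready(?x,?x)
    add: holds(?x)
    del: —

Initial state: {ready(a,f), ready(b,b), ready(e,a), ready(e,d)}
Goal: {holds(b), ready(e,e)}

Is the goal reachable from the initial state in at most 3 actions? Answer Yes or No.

Yes

1. flip(b,b)  →  {holds(b), near(b), ready(a,f), ready(e,a), ready(e,d)}
2. bind(e,a)  →  {holds(b), near(b), near(e), ready(a,f), ready(e,a), ready(e,d), ready(e,e)}
optimal plan length = 2; 2 ≤ 3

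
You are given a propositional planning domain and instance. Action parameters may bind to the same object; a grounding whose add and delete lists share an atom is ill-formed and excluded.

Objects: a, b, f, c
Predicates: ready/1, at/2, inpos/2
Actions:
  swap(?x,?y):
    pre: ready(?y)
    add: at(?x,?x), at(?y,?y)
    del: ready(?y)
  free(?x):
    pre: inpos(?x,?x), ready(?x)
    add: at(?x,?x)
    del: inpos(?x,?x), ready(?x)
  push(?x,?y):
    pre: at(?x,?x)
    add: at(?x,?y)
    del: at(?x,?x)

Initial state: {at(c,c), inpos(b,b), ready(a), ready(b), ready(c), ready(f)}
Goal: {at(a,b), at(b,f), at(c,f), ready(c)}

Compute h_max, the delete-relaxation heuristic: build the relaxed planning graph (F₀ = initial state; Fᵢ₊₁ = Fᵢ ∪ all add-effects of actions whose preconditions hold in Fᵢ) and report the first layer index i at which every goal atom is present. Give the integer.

F0 = init (6 atoms)
F1 = F0 ∪ {at(a,a), at(b,b), at(c,a), at(c,b), at(c,f), at(f,f)}  (12 atoms)
F2 = F1 ∪ {at(a,b), at(a,c), at(a,f), at(b,a), at(b,c), at(b,f), at(f,a), at(f,b), at(f,c)}  (21 atoms)
goal ⊆ F2  ⇒  h_max = 2

2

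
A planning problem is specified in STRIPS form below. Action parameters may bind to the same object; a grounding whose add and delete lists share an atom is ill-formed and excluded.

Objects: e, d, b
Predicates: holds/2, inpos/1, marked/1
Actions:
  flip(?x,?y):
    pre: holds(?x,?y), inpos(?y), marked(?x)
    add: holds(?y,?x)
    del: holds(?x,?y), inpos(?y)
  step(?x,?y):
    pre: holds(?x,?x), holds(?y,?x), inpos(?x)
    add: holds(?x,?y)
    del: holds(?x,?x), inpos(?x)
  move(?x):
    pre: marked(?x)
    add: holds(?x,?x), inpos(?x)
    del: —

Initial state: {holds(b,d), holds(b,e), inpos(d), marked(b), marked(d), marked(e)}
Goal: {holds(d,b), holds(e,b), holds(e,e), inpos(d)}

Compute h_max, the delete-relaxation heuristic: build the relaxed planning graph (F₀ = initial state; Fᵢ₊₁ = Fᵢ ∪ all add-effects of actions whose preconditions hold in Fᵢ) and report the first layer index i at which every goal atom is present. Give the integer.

F0 = init (6 atoms)
F1 = F0 ∪ {holds(b,b), holds(d,b), holds(d,d), holds(e,e), inpos(b), inpos(e)}  (12 atoms)
F2 = F1 ∪ {holds(e,b)}  (13 atoms)
goal ⊆ F2  ⇒  h_max = 2

2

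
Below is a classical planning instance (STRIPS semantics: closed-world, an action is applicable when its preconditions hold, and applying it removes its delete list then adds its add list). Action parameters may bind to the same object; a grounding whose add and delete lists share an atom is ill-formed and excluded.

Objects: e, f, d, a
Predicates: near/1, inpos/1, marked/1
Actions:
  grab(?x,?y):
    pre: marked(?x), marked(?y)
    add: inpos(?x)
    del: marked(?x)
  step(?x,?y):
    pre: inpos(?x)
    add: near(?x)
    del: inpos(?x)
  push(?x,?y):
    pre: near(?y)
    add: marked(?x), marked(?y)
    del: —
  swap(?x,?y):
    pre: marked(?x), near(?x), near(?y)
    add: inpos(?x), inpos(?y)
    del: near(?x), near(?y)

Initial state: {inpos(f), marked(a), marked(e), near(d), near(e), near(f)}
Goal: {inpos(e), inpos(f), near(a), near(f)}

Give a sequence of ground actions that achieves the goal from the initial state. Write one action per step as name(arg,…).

grab(e,e); grab(a,a); step(a,e)

1. grab(e,e)  →  {inpos(e), inpos(f), marked(a), near(d), near(e), near(f)}
2. grab(a,a)  →  {inpos(a), inpos(e), inpos(f), near(d), near(e), near(f)}
3. step(a,e)  →  {inpos(e), inpos(f), near(a), near(d), near(e), near(f)}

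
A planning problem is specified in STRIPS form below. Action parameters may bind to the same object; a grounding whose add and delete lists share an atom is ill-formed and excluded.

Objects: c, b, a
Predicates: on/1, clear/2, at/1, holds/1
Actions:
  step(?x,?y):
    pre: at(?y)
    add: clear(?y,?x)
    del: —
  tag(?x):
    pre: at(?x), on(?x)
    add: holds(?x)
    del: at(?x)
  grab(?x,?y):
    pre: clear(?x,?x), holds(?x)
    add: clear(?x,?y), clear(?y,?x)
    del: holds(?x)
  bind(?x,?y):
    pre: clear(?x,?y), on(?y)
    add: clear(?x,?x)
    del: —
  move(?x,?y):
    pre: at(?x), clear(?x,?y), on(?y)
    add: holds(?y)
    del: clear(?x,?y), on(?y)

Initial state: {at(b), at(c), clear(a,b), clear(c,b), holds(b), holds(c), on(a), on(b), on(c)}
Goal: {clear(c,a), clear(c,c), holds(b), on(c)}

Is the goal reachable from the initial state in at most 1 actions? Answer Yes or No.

1. step(c,c)  →  {at(b), at(c), clear(a,b), clear(c,b), clear(c,c), holds(b), holds(c), on(a), on(b), on(c)}
2. step(a,c)  →  {at(b), at(c), clear(a,b), clear(c,a), clear(c,b), clear(c,c), holds(b), holds(c), on(a), on(b), on(c)}
optimal plan length = 2; 2 > 1

No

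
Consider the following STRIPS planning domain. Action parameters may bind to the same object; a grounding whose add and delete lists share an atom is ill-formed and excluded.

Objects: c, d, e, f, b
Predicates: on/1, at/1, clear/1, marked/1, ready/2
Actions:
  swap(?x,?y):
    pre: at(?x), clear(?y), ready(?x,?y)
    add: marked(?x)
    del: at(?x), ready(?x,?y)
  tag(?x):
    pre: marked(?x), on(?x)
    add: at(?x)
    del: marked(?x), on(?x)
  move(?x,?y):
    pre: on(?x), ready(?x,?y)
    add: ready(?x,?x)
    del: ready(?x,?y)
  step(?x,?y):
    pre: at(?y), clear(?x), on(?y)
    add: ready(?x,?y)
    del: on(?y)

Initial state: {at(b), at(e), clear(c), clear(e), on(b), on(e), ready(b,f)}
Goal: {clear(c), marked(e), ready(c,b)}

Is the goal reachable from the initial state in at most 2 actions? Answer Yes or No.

1. step(c,b)  →  {at(b), at(e), clear(c), clear(e), on(e), ready(b,f), ready(c,b)}
2. step(e,e)  →  {at(b), at(e), clear(c), clear(e), ready(b,f), ready(c,b), ready(e,e)}
3. swap(e,e)  →  {at(b), clear(c), clear(e), marked(e), ready(b,f), ready(c,b)}
optimal plan length = 3; 3 > 2

No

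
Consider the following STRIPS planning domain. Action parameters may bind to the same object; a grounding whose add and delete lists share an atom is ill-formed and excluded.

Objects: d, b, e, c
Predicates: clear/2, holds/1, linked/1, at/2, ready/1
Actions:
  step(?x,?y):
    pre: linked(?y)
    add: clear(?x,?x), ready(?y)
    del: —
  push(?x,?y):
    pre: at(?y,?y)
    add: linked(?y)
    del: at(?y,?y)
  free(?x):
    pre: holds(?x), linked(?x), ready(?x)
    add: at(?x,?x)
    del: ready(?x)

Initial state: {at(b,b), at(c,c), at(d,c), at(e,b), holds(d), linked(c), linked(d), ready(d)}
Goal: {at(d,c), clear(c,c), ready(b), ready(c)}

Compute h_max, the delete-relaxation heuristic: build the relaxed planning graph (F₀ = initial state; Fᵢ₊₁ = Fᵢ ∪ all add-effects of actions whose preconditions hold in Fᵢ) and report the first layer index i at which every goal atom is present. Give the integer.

2

F0 = init (8 atoms)
F1 = F0 ∪ {at(d,d), clear(b,b), clear(c,c), clear(d,d), clear(e,e), linked(b), ready(c)}  (15 atoms)
F2 = F1 ∪ {ready(b)}  (16 atoms)
goal ⊆ F2  ⇒  h_max = 2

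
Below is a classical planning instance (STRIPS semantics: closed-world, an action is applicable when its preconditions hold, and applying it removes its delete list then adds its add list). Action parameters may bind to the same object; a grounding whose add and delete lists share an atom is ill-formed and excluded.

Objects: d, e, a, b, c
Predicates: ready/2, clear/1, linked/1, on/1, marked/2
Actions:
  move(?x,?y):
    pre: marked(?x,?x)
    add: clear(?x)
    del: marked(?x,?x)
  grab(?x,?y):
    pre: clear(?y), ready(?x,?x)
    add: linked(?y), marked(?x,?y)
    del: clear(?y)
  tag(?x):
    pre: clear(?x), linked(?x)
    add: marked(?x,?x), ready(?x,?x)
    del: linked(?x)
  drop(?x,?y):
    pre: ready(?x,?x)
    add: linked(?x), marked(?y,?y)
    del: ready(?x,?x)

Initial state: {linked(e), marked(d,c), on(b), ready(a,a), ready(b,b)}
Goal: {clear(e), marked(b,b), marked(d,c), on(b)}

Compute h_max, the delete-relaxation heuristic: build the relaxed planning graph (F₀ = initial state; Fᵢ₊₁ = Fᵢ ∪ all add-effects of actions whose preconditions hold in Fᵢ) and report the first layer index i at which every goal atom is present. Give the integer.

2

F0 = init (5 atoms)
F1 = F0 ∪ {linked(a), linked(b), marked(a,a), marked(b,b), marked(c,c), marked(d,d), marked(e,e)}  (12 atoms)
F2 = F1 ∪ {clear(a), clear(b), clear(c), clear(d), clear(e)}  (17 atoms)
goal ⊆ F2  ⇒  h_max = 2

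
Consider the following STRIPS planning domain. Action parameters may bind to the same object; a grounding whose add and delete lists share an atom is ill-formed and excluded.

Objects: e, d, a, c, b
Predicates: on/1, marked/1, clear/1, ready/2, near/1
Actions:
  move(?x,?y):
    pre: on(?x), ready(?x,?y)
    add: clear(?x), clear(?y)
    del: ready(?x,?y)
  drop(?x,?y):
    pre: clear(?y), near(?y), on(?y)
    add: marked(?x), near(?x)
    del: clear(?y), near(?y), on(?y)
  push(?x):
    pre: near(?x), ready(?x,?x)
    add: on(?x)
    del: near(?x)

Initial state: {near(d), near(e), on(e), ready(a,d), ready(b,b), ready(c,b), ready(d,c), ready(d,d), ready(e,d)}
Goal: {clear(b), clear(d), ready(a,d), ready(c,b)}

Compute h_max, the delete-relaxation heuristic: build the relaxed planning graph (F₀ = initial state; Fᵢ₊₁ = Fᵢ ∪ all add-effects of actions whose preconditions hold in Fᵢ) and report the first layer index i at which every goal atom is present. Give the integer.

4

F0 = init (9 atoms)
F1 = F0 ∪ {clear(d), clear(e), on(d)}  (12 atoms)
F2 = F1 ∪ {clear(c), marked(a), marked(b), marked(c), marked(d), marked(e), near(a), near(b), near(c)}  (21 atoms)
F3 = F2 ∪ {on(b)}  (22 atoms)
F4 = F3 ∪ {clear(b)}  (23 atoms)
goal ⊆ F4  ⇒  h_max = 4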